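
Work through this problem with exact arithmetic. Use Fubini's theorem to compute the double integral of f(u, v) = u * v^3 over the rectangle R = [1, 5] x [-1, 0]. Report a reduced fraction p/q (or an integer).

f(u, v) is a tensor product of a function of u and a function of v, and both factors are bounded continuous (hence Lebesgue integrable) on the rectangle, so Fubini's theorem applies:
  integral_R f d(m x m) = (integral_a1^b1 u du) * (integral_a2^b2 v^3 dv).
Inner integral in u: integral_{1}^{5} u du = (5^2 - 1^2)/2
  = 12.
Inner integral in v: integral_{-1}^{0} v^3 dv = (0^4 - (-1)^4)/4
  = -1/4.
Product: (12) * (-1/4) = -3.

-3


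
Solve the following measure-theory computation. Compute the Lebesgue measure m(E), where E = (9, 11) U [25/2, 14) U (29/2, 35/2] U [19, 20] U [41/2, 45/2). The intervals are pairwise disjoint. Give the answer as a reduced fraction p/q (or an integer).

For pairwise disjoint intervals, m(union_i I_i) = sum_i m(I_i),
and m is invariant under swapping open/closed endpoints (single points have measure 0).
So m(E) = sum_i (b_i - a_i).
  I_1 has length 11 - 9 = 2.
  I_2 has length 14 - 25/2 = 3/2.
  I_3 has length 35/2 - 29/2 = 3.
  I_4 has length 20 - 19 = 1.
  I_5 has length 45/2 - 41/2 = 2.
Summing:
  m(E) = 2 + 3/2 + 3 + 1 + 2 = 19/2.

19/2


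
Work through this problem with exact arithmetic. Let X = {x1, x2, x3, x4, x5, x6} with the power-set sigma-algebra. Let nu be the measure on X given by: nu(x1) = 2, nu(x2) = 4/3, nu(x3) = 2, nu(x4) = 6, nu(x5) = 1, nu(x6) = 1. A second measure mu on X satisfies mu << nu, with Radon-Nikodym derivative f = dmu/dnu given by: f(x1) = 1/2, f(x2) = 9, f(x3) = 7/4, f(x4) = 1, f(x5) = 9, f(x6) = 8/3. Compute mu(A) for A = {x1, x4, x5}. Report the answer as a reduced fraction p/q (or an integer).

By the defining property of the Radon-Nikodym derivative, for every measurable set A,
  mu(A) = integral_A f dnu.
Since nu is a discrete measure concentrated on the atoms of X, the integral over A reduces to the sum
  mu(A) = sum_{x in A} f(x) * nu({x}).
Computing each term:
  x1: f(x1) * nu(x1) = 1/2 * 2 = 1.
  x4: f(x4) * nu(x4) = 1 * 6 = 6.
  x5: f(x5) * nu(x5) = 9 * 1 = 9.
Summing: mu(A) = 1 + 6 + 9 = 16.

16


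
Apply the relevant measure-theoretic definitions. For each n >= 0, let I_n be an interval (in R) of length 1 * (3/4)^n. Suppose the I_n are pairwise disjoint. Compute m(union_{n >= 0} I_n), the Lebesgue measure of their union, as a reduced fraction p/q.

By countable additivity of the Lebesgue measure on pairwise disjoint measurable sets,
  m(union_{n >= 0} I_n) = sum_{n >= 0} m(I_n) = sum_{n >= 0} a * r^n,
  with a = 1 and r = 3/4.
Since 0 < r = 3/4 < 1, the geometric series converges:
  sum_{n >= 0} a * r^n = a / (1 - r).
  = 1 / (1 - 3/4)
  = 1 / (1/4)
  = 4.

4


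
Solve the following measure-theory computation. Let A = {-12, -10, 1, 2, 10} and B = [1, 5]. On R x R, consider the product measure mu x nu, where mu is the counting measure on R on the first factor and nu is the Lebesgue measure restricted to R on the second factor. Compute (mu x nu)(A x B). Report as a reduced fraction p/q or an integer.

For a measurable rectangle A x B, the product measure satisfies
  (mu x nu)(A x B) = mu(A) * nu(B).
  mu(A) = 5.
  nu(B) = 4.
  (mu x nu)(A x B) = 5 * 4 = 20.

20


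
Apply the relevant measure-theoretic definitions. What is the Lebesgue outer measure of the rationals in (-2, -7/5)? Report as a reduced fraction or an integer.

Q cap (-2, -7/5) is countable; list its elements as q_1, q_2, ... . Fix eps > 0 and cover the k-th point by an interval of length eps * 2^(-k). The cover has total length eps * sum_{k>=1} 2^(-k) = eps, so by definition of outer measure m*(Q cap (-2, -7/5)) <= eps. Since eps was arbitrary and m* >= 0, the outer measure is 0.

0


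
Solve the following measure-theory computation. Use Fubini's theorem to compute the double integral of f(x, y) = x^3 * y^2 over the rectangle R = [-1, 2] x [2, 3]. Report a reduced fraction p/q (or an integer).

f(x, y) is a tensor product of a function of x and a function of y, and both factors are bounded continuous (hence Lebesgue integrable) on the rectangle, so Fubini's theorem applies:
  integral_R f d(m x m) = (integral_a1^b1 x^3 dx) * (integral_a2^b2 y^2 dy).
Inner integral in x: integral_{-1}^{2} x^3 dx = (2^4 - (-1)^4)/4
  = 15/4.
Inner integral in y: integral_{2}^{3} y^2 dy = (3^3 - 2^3)/3
  = 19/3.
Product: (15/4) * (19/3) = 95/4.

95/4


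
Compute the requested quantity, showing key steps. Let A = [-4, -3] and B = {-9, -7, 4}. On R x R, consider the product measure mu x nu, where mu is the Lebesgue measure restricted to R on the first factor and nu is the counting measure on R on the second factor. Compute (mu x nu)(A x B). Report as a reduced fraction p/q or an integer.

For a measurable rectangle A x B, the product measure satisfies
  (mu x nu)(A x B) = mu(A) * nu(B).
  mu(A) = 1.
  nu(B) = 3.
  (mu x nu)(A x B) = 1 * 3 = 3.

3


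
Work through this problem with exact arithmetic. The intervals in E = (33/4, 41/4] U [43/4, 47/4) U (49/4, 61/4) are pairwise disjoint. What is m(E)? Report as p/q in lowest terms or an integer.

For pairwise disjoint intervals, m(union_i I_i) = sum_i m(I_i),
and m is invariant under swapping open/closed endpoints (single points have measure 0).
So m(E) = sum_i (b_i - a_i).
  I_1 has length 41/4 - 33/4 = 2.
  I_2 has length 47/4 - 43/4 = 1.
  I_3 has length 61/4 - 49/4 = 3.
Summing:
  m(E) = 2 + 1 + 3 = 6.

6


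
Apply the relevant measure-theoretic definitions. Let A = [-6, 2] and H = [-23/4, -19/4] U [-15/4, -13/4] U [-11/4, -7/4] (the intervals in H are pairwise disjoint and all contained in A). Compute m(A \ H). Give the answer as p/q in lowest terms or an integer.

The ambient interval has length m(A) = 2 - (-6) = 8.
Since the holes are disjoint and sit inside A, by finite additivity
  m(H) = sum_i (b_i - a_i), and m(A \ H) = m(A) - m(H).
Computing the hole measures:
  m(H_1) = -19/4 - (-23/4) = 1.
  m(H_2) = -13/4 - (-15/4) = 1/2.
  m(H_3) = -7/4 - (-11/4) = 1.
Summed: m(H) = 1 + 1/2 + 1 = 5/2.
So m(A \ H) = 8 - 5/2 = 11/2.

11/2


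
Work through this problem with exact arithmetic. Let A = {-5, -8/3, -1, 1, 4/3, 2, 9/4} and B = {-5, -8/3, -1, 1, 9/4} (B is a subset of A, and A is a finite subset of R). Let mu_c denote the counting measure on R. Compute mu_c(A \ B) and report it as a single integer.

Counting measure assigns mu_c(E) = |E| (number of elements) when E is finite. For B subset A, A \ B is the set of elements of A not in B, so |A \ B| = |A| - |B|.
|A| = 7, |B| = 5, so mu_c(A \ B) = 7 - 5 = 2.

2


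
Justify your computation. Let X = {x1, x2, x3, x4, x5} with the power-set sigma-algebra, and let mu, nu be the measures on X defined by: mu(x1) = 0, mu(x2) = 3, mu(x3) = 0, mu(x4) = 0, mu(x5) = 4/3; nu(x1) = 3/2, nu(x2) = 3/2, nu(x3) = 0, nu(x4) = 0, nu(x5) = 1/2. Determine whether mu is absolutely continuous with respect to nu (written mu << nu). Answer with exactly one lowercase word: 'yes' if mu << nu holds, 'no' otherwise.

mu << nu means: every nu-null measurable set is also mu-null; equivalently, for every atom x, if nu({x}) = 0 then mu({x}) = 0.
Checking each atom:
  x1: nu = 3/2 > 0 -> no constraint.
  x2: nu = 3/2 > 0 -> no constraint.
  x3: nu = 0, mu = 0 -> consistent with mu << nu.
  x4: nu = 0, mu = 0 -> consistent with mu << nu.
  x5: nu = 1/2 > 0 -> no constraint.
No atom violates the condition. Therefore mu << nu.

yes


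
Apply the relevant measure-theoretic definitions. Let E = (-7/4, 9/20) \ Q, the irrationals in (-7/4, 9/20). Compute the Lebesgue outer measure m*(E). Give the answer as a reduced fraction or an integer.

The interval I = (-7/4, 9/20) has m(I) = 9/20 - (-7/4) = 11/5 (endpoints are measure-zero, so open/closed/half-open agree). Write I = (I cap Q) u (I \ Q). The rationals in I are countable, so m*(I cap Q) = 0 (cover each rational by intervals whose total length is arbitrarily small). By countable subadditivity m*(I) <= m*(I cap Q) + m*(I \ Q), hence m*(I \ Q) >= m(I) = 11/5. The reverse inequality m*(I \ Q) <= m*(I) = 11/5 is trivial since (I \ Q) is a subset of I. Therefore m*(I \ Q) = 11/5.

11/5


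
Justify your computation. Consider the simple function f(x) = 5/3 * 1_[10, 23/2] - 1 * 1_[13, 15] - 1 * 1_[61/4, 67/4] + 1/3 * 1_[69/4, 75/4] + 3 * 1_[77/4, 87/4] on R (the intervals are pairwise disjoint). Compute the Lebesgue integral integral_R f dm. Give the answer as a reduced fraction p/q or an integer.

For a simple function f = sum_i c_i * 1_{A_i} with disjoint A_i,
  integral f dm = sum_i c_i * m(A_i).
Lengths of the A_i:
  m(A_1) = 23/2 - 10 = 3/2.
  m(A_2) = 15 - 13 = 2.
  m(A_3) = 67/4 - 61/4 = 3/2.
  m(A_4) = 75/4 - 69/4 = 3/2.
  m(A_5) = 87/4 - 77/4 = 5/2.
Contributions c_i * m(A_i):
  (5/3) * (3/2) = 5/2.
  (-1) * (2) = -2.
  (-1) * (3/2) = -3/2.
  (1/3) * (3/2) = 1/2.
  (3) * (5/2) = 15/2.
Total: 5/2 - 2 - 3/2 + 1/2 + 15/2 = 7.

7


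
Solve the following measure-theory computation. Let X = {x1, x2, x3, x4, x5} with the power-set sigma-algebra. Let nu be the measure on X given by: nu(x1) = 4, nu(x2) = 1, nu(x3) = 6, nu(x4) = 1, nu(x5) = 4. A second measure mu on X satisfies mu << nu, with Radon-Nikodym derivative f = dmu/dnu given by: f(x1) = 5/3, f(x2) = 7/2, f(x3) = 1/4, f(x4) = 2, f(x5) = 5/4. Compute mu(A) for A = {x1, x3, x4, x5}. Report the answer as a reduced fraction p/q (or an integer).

By the defining property of the Radon-Nikodym derivative, for every measurable set A,
  mu(A) = integral_A f dnu.
Since nu is a discrete measure concentrated on the atoms of X, the integral over A reduces to the sum
  mu(A) = sum_{x in A} f(x) * nu({x}).
Computing each term:
  x1: f(x1) * nu(x1) = 5/3 * 4 = 20/3.
  x3: f(x3) * nu(x3) = 1/4 * 6 = 3/2.
  x4: f(x4) * nu(x4) = 2 * 1 = 2.
  x5: f(x5) * nu(x5) = 5/4 * 4 = 5.
Summing: mu(A) = 20/3 + 3/2 + 2 + 5 = 91/6.

91/6


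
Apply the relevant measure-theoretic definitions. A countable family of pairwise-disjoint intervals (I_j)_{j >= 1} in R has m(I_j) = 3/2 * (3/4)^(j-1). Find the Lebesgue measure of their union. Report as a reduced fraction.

By countable additivity of the Lebesgue measure on pairwise disjoint measurable sets,
  m(union_{j >= 1} I_j) = sum_{j >= 1} m(I_j) = sum_{j >= 1} a * r^(j-1),
  with a = 3/2 and r = 3/4.
Since 0 < r = 3/4 < 1, the geometric series converges:
  sum_{j >= 1} a * r^(j-1) = a / (1 - r).
  = 3/2 / (1 - 3/4)
  = 3/2 / (1/4)
  = 6.

6


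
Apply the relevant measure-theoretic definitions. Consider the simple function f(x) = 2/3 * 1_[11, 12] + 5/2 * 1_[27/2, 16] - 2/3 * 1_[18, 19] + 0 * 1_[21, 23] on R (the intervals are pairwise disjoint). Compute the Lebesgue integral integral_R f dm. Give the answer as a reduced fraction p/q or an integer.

For a simple function f = sum_i c_i * 1_{A_i} with disjoint A_i,
  integral f dm = sum_i c_i * m(A_i).
Lengths of the A_i:
  m(A_1) = 12 - 11 = 1.
  m(A_2) = 16 - 27/2 = 5/2.
  m(A_3) = 19 - 18 = 1.
  m(A_4) = 23 - 21 = 2.
Contributions c_i * m(A_i):
  (2/3) * (1) = 2/3.
  (5/2) * (5/2) = 25/4.
  (-2/3) * (1) = -2/3.
  (0) * (2) = 0.
Total: 2/3 + 25/4 - 2/3 + 0 = 25/4.

25/4


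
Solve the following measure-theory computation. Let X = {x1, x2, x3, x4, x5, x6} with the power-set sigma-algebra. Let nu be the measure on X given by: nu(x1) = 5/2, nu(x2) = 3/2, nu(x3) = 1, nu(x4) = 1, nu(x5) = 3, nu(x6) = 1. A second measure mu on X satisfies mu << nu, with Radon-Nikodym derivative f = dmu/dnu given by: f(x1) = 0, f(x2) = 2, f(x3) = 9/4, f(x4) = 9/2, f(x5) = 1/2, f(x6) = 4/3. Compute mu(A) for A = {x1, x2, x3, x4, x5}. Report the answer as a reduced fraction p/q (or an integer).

By the defining property of the Radon-Nikodym derivative, for every measurable set A,
  mu(A) = integral_A f dnu.
Since nu is a discrete measure concentrated on the atoms of X, the integral over A reduces to the sum
  mu(A) = sum_{x in A} f(x) * nu({x}).
Computing each term:
  x1: f(x1) * nu(x1) = 0 * 5/2 = 0.
  x2: f(x2) * nu(x2) = 2 * 3/2 = 3.
  x3: f(x3) * nu(x3) = 9/4 * 1 = 9/4.
  x4: f(x4) * nu(x4) = 9/2 * 1 = 9/2.
  x5: f(x5) * nu(x5) = 1/2 * 3 = 3/2.
Summing: mu(A) = 0 + 3 + 9/4 + 9/2 + 3/2 = 45/4.

45/4


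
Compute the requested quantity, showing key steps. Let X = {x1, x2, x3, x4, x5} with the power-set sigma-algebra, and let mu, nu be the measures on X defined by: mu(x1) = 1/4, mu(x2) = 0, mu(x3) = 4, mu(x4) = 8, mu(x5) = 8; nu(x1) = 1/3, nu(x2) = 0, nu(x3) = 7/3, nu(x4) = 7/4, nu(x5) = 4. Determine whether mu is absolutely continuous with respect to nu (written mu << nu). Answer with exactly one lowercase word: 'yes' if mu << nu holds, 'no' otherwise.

mu << nu means: every nu-null measurable set is also mu-null; equivalently, for every atom x, if nu({x}) = 0 then mu({x}) = 0.
Checking each atom:
  x1: nu = 1/3 > 0 -> no constraint.
  x2: nu = 0, mu = 0 -> consistent with mu << nu.
  x3: nu = 7/3 > 0 -> no constraint.
  x4: nu = 7/4 > 0 -> no constraint.
  x5: nu = 4 > 0 -> no constraint.
No atom violates the condition. Therefore mu << nu.

yes


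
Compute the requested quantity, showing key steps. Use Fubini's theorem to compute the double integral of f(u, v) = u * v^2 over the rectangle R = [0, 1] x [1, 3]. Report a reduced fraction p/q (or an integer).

f(u, v) is a tensor product of a function of u and a function of v, and both factors are bounded continuous (hence Lebesgue integrable) on the rectangle, so Fubini's theorem applies:
  integral_R f d(m x m) = (integral_a1^b1 u du) * (integral_a2^b2 v^2 dv).
Inner integral in u: integral_{0}^{1} u du = (1^2 - 0^2)/2
  = 1/2.
Inner integral in v: integral_{1}^{3} v^2 dv = (3^3 - 1^3)/3
  = 26/3.
Product: (1/2) * (26/3) = 13/3.

13/3


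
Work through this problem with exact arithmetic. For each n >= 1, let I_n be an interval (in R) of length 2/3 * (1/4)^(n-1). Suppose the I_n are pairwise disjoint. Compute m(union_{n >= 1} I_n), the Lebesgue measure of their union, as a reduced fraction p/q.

By countable additivity of the Lebesgue measure on pairwise disjoint measurable sets,
  m(union_{n >= 1} I_n) = sum_{n >= 1} m(I_n) = sum_{n >= 1} a * r^(n-1),
  with a = 2/3 and r = 1/4.
Since 0 < r = 1/4 < 1, the geometric series converges:
  sum_{n >= 1} a * r^(n-1) = a / (1 - r).
  = 2/3 / (1 - 1/4)
  = 2/3 / (3/4)
  = 8/9.

8/9


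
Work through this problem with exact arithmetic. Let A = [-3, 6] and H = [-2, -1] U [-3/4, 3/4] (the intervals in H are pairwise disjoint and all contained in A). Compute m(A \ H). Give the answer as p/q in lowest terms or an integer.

The ambient interval has length m(A) = 6 - (-3) = 9.
Since the holes are disjoint and sit inside A, by finite additivity
  m(H) = sum_i (b_i - a_i), and m(A \ H) = m(A) - m(H).
Computing the hole measures:
  m(H_1) = -1 - (-2) = 1.
  m(H_2) = 3/4 - (-3/4) = 3/2.
Summed: m(H) = 1 + 3/2 = 5/2.
So m(A \ H) = 9 - 5/2 = 13/2.

13/2


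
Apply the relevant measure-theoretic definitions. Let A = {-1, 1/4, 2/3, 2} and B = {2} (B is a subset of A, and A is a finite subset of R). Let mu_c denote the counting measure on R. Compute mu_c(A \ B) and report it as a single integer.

Counting measure assigns mu_c(E) = |E| (number of elements) when E is finite. For B subset A, A \ B is the set of elements of A not in B, so |A \ B| = |A| - |B|.
|A| = 4, |B| = 1, so mu_c(A \ B) = 4 - 1 = 3.

3


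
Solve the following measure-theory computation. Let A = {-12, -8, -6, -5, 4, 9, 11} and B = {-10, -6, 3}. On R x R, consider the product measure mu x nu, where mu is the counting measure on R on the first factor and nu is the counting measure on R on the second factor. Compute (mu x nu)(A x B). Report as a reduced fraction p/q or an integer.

For a measurable rectangle A x B, the product measure satisfies
  (mu x nu)(A x B) = mu(A) * nu(B).
  mu(A) = 7.
  nu(B) = 3.
  (mu x nu)(A x B) = 7 * 3 = 21.

21


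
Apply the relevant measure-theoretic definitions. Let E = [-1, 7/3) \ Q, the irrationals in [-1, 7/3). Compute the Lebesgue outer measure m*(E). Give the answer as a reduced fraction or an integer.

The interval I = [-1, 7/3) has m(I) = 7/3 - (-1) = 10/3 (endpoints are measure-zero, so open/closed/half-open agree). Write I = (I cap Q) u (I \ Q). The rationals in I are countable, so m*(I cap Q) = 0 (cover each rational by intervals whose total length is arbitrarily small). By countable subadditivity m*(I) <= m*(I cap Q) + m*(I \ Q), hence m*(I \ Q) >= m(I) = 10/3. The reverse inequality m*(I \ Q) <= m*(I) = 10/3 is trivial since (I \ Q) is a subset of I. Therefore m*(I \ Q) = 10/3.

10/3


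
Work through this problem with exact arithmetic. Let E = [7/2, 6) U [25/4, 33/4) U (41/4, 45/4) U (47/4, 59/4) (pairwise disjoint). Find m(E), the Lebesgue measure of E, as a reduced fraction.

For pairwise disjoint intervals, m(union_i I_i) = sum_i m(I_i),
and m is invariant under swapping open/closed endpoints (single points have measure 0).
So m(E) = sum_i (b_i - a_i).
  I_1 has length 6 - 7/2 = 5/2.
  I_2 has length 33/4 - 25/4 = 2.
  I_3 has length 45/4 - 41/4 = 1.
  I_4 has length 59/4 - 47/4 = 3.
Summing:
  m(E) = 5/2 + 2 + 1 + 3 = 17/2.

17/2


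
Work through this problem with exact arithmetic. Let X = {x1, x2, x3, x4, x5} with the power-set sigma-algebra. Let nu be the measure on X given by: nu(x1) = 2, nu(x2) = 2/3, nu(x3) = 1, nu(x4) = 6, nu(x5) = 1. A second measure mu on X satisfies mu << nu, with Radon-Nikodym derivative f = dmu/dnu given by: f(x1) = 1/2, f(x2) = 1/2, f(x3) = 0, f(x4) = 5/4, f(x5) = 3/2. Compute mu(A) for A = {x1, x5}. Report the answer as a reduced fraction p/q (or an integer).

By the defining property of the Radon-Nikodym derivative, for every measurable set A,
  mu(A) = integral_A f dnu.
Since nu is a discrete measure concentrated on the atoms of X, the integral over A reduces to the sum
  mu(A) = sum_{x in A} f(x) * nu({x}).
Computing each term:
  x1: f(x1) * nu(x1) = 1/2 * 2 = 1.
  x5: f(x5) * nu(x5) = 3/2 * 1 = 3/2.
Summing: mu(A) = 1 + 3/2 = 5/2.

5/2


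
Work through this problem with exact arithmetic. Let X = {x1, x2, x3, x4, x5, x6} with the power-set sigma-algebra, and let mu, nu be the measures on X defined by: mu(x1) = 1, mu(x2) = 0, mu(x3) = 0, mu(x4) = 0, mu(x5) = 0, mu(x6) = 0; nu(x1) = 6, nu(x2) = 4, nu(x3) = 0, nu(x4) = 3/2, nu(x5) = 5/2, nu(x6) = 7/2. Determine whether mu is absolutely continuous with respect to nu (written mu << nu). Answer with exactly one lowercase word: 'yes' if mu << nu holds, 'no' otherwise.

mu << nu means: every nu-null measurable set is also mu-null; equivalently, for every atom x, if nu({x}) = 0 then mu({x}) = 0.
Checking each atom:
  x1: nu = 6 > 0 -> no constraint.
  x2: nu = 4 > 0 -> no constraint.
  x3: nu = 0, mu = 0 -> consistent with mu << nu.
  x4: nu = 3/2 > 0 -> no constraint.
  x5: nu = 5/2 > 0 -> no constraint.
  x6: nu = 7/2 > 0 -> no constraint.
No atom violates the condition. Therefore mu << nu.

yes


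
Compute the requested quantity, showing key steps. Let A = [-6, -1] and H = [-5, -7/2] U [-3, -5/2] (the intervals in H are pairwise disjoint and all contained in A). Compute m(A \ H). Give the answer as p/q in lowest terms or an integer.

The ambient interval has length m(A) = -1 - (-6) = 5.
Since the holes are disjoint and sit inside A, by finite additivity
  m(H) = sum_i (b_i - a_i), and m(A \ H) = m(A) - m(H).
Computing the hole measures:
  m(H_1) = -7/2 - (-5) = 3/2.
  m(H_2) = -5/2 - (-3) = 1/2.
Summed: m(H) = 3/2 + 1/2 = 2.
So m(A \ H) = 5 - 2 = 3.

3


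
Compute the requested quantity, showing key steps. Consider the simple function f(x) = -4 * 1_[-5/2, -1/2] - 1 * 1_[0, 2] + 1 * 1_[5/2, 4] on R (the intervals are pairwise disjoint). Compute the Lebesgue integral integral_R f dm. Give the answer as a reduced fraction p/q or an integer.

For a simple function f = sum_i c_i * 1_{A_i} with disjoint A_i,
  integral f dm = sum_i c_i * m(A_i).
Lengths of the A_i:
  m(A_1) = -1/2 - (-5/2) = 2.
  m(A_2) = 2 - 0 = 2.
  m(A_3) = 4 - 5/2 = 3/2.
Contributions c_i * m(A_i):
  (-4) * (2) = -8.
  (-1) * (2) = -2.
  (1) * (3/2) = 3/2.
Total: -8 - 2 + 3/2 = -17/2.

-17/2


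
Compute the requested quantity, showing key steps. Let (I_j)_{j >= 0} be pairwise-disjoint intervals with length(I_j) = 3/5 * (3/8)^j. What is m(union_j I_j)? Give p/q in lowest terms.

By countable additivity of the Lebesgue measure on pairwise disjoint measurable sets,
  m(union_{j >= 0} I_j) = sum_{j >= 0} m(I_j) = sum_{j >= 0} a * r^j,
  with a = 3/5 and r = 3/8.
Since 0 < r = 3/8 < 1, the geometric series converges:
  sum_{j >= 0} a * r^j = a / (1 - r).
  = 3/5 / (1 - 3/8)
  = 3/5 / (5/8)
  = 24/25.

24/25


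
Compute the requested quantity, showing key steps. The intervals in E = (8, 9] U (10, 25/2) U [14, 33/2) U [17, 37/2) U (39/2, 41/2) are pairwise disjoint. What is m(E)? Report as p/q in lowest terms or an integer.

For pairwise disjoint intervals, m(union_i I_i) = sum_i m(I_i),
and m is invariant under swapping open/closed endpoints (single points have measure 0).
So m(E) = sum_i (b_i - a_i).
  I_1 has length 9 - 8 = 1.
  I_2 has length 25/2 - 10 = 5/2.
  I_3 has length 33/2 - 14 = 5/2.
  I_4 has length 37/2 - 17 = 3/2.
  I_5 has length 41/2 - 39/2 = 1.
Summing:
  m(E) = 1 + 5/2 + 5/2 + 3/2 + 1 = 17/2.

17/2


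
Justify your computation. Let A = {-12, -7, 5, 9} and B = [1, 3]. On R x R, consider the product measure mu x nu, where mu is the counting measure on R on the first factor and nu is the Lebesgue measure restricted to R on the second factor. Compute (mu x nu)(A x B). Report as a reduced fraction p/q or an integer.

For a measurable rectangle A x B, the product measure satisfies
  (mu x nu)(A x B) = mu(A) * nu(B).
  mu(A) = 4.
  nu(B) = 2.
  (mu x nu)(A x B) = 4 * 2 = 8.

8


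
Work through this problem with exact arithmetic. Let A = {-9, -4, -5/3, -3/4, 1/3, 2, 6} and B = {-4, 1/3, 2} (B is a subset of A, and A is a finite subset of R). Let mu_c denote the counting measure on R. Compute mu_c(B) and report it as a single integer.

Counting measure assigns mu_c(E) = |E| (number of elements) when E is finite.
B has 3 element(s), so mu_c(B) = 3.

3


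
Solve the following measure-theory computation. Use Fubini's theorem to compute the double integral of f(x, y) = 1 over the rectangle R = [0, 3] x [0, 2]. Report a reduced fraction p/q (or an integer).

f(x, y) is a tensor product of a function of x and a function of y, and both factors are bounded continuous (hence Lebesgue integrable) on the rectangle, so Fubini's theorem applies:
  integral_R f d(m x m) = (integral_a1^b1 1 dx) * (integral_a2^b2 1 dy).
Inner integral in x: integral_{0}^{3} 1 dx = (3^1 - 0^1)/1
  = 3.
Inner integral in y: integral_{0}^{2} 1 dy = (2^1 - 0^1)/1
  = 2.
Product: (3) * (2) = 6.

6


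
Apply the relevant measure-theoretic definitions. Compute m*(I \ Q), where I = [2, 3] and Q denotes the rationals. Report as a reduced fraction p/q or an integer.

The interval I = [2, 3] has m(I) = 3 - 2 = 1 (endpoints are measure-zero, so open/closed/half-open agree). Write I = (I cap Q) u (I \ Q). The rationals in I are countable, so m*(I cap Q) = 0 (cover each rational by intervals whose total length is arbitrarily small). By countable subadditivity m*(I) <= m*(I cap Q) + m*(I \ Q), hence m*(I \ Q) >= m(I) = 1. The reverse inequality m*(I \ Q) <= m*(I) = 1 is trivial since (I \ Q) is a subset of I. Therefore m*(I \ Q) = 1.

1


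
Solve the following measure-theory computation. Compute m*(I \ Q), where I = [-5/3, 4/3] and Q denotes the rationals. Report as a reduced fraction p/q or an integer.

The interval I = [-5/3, 4/3] has m(I) = 4/3 - (-5/3) = 3 (endpoints are measure-zero, so open/closed/half-open agree). Write I = (I cap Q) u (I \ Q). The rationals in I are countable, so m*(I cap Q) = 0 (cover each rational by intervals whose total length is arbitrarily small). By countable subadditivity m*(I) <= m*(I cap Q) + m*(I \ Q), hence m*(I \ Q) >= m(I) = 3. The reverse inequality m*(I \ Q) <= m*(I) = 3 is trivial since (I \ Q) is a subset of I. Therefore m*(I \ Q) = 3.

3


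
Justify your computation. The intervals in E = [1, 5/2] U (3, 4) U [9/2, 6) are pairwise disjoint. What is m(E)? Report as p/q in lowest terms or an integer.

For pairwise disjoint intervals, m(union_i I_i) = sum_i m(I_i),
and m is invariant under swapping open/closed endpoints (single points have measure 0).
So m(E) = sum_i (b_i - a_i).
  I_1 has length 5/2 - 1 = 3/2.
  I_2 has length 4 - 3 = 1.
  I_3 has length 6 - 9/2 = 3/2.
Summing:
  m(E) = 3/2 + 1 + 3/2 = 4.

4


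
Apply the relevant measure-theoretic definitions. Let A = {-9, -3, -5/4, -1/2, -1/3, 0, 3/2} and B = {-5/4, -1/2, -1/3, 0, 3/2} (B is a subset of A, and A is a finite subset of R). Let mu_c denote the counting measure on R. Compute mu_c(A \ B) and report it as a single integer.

Counting measure assigns mu_c(E) = |E| (number of elements) when E is finite. For B subset A, A \ B is the set of elements of A not in B, so |A \ B| = |A| - |B|.
|A| = 7, |B| = 5, so mu_c(A \ B) = 7 - 5 = 2.

2


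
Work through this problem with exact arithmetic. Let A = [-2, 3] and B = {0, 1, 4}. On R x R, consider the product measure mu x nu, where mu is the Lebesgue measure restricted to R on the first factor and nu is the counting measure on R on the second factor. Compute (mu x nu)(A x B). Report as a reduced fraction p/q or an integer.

For a measurable rectangle A x B, the product measure satisfies
  (mu x nu)(A x B) = mu(A) * nu(B).
  mu(A) = 5.
  nu(B) = 3.
  (mu x nu)(A x B) = 5 * 3 = 15.

15


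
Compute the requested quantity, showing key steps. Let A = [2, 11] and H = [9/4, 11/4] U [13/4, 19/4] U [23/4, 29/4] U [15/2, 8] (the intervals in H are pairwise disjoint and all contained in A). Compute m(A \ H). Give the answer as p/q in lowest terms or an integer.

The ambient interval has length m(A) = 11 - 2 = 9.
Since the holes are disjoint and sit inside A, by finite additivity
  m(H) = sum_i (b_i - a_i), and m(A \ H) = m(A) - m(H).
Computing the hole measures:
  m(H_1) = 11/4 - 9/4 = 1/2.
  m(H_2) = 19/4 - 13/4 = 3/2.
  m(H_3) = 29/4 - 23/4 = 3/2.
  m(H_4) = 8 - 15/2 = 1/2.
Summed: m(H) = 1/2 + 3/2 + 3/2 + 1/2 = 4.
So m(A \ H) = 9 - 4 = 5.

5


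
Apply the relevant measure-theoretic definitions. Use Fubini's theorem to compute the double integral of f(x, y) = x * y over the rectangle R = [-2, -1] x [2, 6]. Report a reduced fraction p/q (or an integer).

f(x, y) is a tensor product of a function of x and a function of y, and both factors are bounded continuous (hence Lebesgue integrable) on the rectangle, so Fubini's theorem applies:
  integral_R f d(m x m) = (integral_a1^b1 x dx) * (integral_a2^b2 y dy).
Inner integral in x: integral_{-2}^{-1} x dx = ((-1)^2 - (-2)^2)/2
  = -3/2.
Inner integral in y: integral_{2}^{6} y dy = (6^2 - 2^2)/2
  = 16.
Product: (-3/2) * (16) = -24.

-24


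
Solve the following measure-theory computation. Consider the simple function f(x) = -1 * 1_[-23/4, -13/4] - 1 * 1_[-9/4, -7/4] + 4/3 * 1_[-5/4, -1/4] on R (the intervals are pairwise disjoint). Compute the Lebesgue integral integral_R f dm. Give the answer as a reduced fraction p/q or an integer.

For a simple function f = sum_i c_i * 1_{A_i} with disjoint A_i,
  integral f dm = sum_i c_i * m(A_i).
Lengths of the A_i:
  m(A_1) = -13/4 - (-23/4) = 5/2.
  m(A_2) = -7/4 - (-9/4) = 1/2.
  m(A_3) = -1/4 - (-5/4) = 1.
Contributions c_i * m(A_i):
  (-1) * (5/2) = -5/2.
  (-1) * (1/2) = -1/2.
  (4/3) * (1) = 4/3.
Total: -5/2 - 1/2 + 4/3 = -5/3.

-5/3


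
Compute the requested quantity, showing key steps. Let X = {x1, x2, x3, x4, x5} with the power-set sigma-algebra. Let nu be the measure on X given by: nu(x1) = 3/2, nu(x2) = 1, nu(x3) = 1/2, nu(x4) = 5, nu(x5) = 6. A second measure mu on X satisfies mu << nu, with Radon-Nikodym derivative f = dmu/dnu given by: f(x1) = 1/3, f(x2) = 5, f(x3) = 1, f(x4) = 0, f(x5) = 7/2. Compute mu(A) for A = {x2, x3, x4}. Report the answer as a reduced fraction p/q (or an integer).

By the defining property of the Radon-Nikodym derivative, for every measurable set A,
  mu(A) = integral_A f dnu.
Since nu is a discrete measure concentrated on the atoms of X, the integral over A reduces to the sum
  mu(A) = sum_{x in A} f(x) * nu({x}).
Computing each term:
  x2: f(x2) * nu(x2) = 5 * 1 = 5.
  x3: f(x3) * nu(x3) = 1 * 1/2 = 1/2.
  x4: f(x4) * nu(x4) = 0 * 5 = 0.
Summing: mu(A) = 5 + 1/2 + 0 = 11/2.

11/2


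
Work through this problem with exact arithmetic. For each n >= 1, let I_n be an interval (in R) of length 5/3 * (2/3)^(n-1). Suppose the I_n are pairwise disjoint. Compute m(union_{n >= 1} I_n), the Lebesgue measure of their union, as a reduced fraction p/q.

By countable additivity of the Lebesgue measure on pairwise disjoint measurable sets,
  m(union_{n >= 1} I_n) = sum_{n >= 1} m(I_n) = sum_{n >= 1} a * r^(n-1),
  with a = 5/3 and r = 2/3.
Since 0 < r = 2/3 < 1, the geometric series converges:
  sum_{n >= 1} a * r^(n-1) = a / (1 - r).
  = 5/3 / (1 - 2/3)
  = 5/3 / (1/3)
  = 5.

5


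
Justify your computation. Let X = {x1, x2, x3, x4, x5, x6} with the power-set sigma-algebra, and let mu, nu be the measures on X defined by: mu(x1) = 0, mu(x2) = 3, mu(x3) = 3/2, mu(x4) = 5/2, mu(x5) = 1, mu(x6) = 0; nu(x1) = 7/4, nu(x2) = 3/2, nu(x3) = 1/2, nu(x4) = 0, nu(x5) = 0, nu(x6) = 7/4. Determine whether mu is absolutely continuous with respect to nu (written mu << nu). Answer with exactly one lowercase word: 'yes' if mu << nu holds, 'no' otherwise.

mu << nu means: every nu-null measurable set is also mu-null; equivalently, for every atom x, if nu({x}) = 0 then mu({x}) = 0.
Checking each atom:
  x1: nu = 7/4 > 0 -> no constraint.
  x2: nu = 3/2 > 0 -> no constraint.
  x3: nu = 1/2 > 0 -> no constraint.
  x4: nu = 0, mu = 5/2 > 0 -> violates mu << nu.
  x5: nu = 0, mu = 1 > 0 -> violates mu << nu.
  x6: nu = 7/4 > 0 -> no constraint.
The atom(s) x4, x5 violate the condition (nu = 0 but mu > 0). Therefore mu is NOT absolutely continuous w.r.t. nu.

no


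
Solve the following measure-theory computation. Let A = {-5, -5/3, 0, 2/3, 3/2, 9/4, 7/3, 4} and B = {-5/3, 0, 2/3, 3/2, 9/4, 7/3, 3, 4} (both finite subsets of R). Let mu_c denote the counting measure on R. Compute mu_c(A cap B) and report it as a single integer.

Counting measure on a finite set equals cardinality. mu_c(A cap B) = |A cap B| (elements appearing in both).
Enumerating the elements of A that also lie in B gives 7 element(s).
So mu_c(A cap B) = 7.

7


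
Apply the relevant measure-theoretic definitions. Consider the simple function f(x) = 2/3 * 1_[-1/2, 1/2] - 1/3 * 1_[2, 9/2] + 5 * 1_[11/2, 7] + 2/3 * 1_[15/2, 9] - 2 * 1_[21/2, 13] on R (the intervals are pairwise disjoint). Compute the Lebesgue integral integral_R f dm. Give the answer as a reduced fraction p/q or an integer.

For a simple function f = sum_i c_i * 1_{A_i} with disjoint A_i,
  integral f dm = sum_i c_i * m(A_i).
Lengths of the A_i:
  m(A_1) = 1/2 - (-1/2) = 1.
  m(A_2) = 9/2 - 2 = 5/2.
  m(A_3) = 7 - 11/2 = 3/2.
  m(A_4) = 9 - 15/2 = 3/2.
  m(A_5) = 13 - 21/2 = 5/2.
Contributions c_i * m(A_i):
  (2/3) * (1) = 2/3.
  (-1/3) * (5/2) = -5/6.
  (5) * (3/2) = 15/2.
  (2/3) * (3/2) = 1.
  (-2) * (5/2) = -5.
Total: 2/3 - 5/6 + 15/2 + 1 - 5 = 10/3.

10/3


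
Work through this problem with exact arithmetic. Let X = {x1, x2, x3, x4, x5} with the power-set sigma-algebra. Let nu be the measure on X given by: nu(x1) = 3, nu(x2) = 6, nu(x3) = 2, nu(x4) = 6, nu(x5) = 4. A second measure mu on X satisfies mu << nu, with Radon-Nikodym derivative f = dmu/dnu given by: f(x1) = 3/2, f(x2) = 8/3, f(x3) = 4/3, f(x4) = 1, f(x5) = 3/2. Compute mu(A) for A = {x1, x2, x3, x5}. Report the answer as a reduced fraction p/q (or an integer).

By the defining property of the Radon-Nikodym derivative, for every measurable set A,
  mu(A) = integral_A f dnu.
Since nu is a discrete measure concentrated on the atoms of X, the integral over A reduces to the sum
  mu(A) = sum_{x in A} f(x) * nu({x}).
Computing each term:
  x1: f(x1) * nu(x1) = 3/2 * 3 = 9/2.
  x2: f(x2) * nu(x2) = 8/3 * 6 = 16.
  x3: f(x3) * nu(x3) = 4/3 * 2 = 8/3.
  x5: f(x5) * nu(x5) = 3/2 * 4 = 6.
Summing: mu(A) = 9/2 + 16 + 8/3 + 6 = 175/6.

175/6


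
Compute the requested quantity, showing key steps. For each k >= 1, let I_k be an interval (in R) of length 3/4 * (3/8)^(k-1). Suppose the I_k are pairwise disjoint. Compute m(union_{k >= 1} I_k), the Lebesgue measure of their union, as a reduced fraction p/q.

By countable additivity of the Lebesgue measure on pairwise disjoint measurable sets,
  m(union_{k >= 1} I_k) = sum_{k >= 1} m(I_k) = sum_{k >= 1} a * r^(k-1),
  with a = 3/4 and r = 3/8.
Since 0 < r = 3/8 < 1, the geometric series converges:
  sum_{k >= 1} a * r^(k-1) = a / (1 - r).
  = 3/4 / (1 - 3/8)
  = 3/4 / (5/8)
  = 6/5.

6/5


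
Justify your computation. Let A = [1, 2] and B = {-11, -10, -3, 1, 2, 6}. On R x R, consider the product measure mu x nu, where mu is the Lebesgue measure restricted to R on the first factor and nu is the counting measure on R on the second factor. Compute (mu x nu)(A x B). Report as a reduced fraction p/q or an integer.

For a measurable rectangle A x B, the product measure satisfies
  (mu x nu)(A x B) = mu(A) * nu(B).
  mu(A) = 1.
  nu(B) = 6.
  (mu x nu)(A x B) = 1 * 6 = 6.

6


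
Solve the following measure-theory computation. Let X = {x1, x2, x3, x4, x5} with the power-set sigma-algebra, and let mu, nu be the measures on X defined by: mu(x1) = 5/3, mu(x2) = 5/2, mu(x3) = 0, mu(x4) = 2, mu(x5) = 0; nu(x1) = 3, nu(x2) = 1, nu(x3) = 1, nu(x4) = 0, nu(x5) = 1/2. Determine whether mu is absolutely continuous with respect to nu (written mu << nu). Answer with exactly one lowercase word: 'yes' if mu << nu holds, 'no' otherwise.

mu << nu means: every nu-null measurable set is also mu-null; equivalently, for every atom x, if nu({x}) = 0 then mu({x}) = 0.
Checking each atom:
  x1: nu = 3 > 0 -> no constraint.
  x2: nu = 1 > 0 -> no constraint.
  x3: nu = 1 > 0 -> no constraint.
  x4: nu = 0, mu = 2 > 0 -> violates mu << nu.
  x5: nu = 1/2 > 0 -> no constraint.
The atom(s) x4 violate the condition (nu = 0 but mu > 0). Therefore mu is NOT absolutely continuous w.r.t. nu.

no


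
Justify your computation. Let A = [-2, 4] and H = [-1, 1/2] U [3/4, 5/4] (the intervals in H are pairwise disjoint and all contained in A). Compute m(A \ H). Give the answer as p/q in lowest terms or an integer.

The ambient interval has length m(A) = 4 - (-2) = 6.
Since the holes are disjoint and sit inside A, by finite additivity
  m(H) = sum_i (b_i - a_i), and m(A \ H) = m(A) - m(H).
Computing the hole measures:
  m(H_1) = 1/2 - (-1) = 3/2.
  m(H_2) = 5/4 - 3/4 = 1/2.
Summed: m(H) = 3/2 + 1/2 = 2.
So m(A \ H) = 6 - 2 = 4.

4


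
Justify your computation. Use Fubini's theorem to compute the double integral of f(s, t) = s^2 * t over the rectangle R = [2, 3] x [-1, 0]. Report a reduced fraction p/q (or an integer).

f(s, t) is a tensor product of a function of s and a function of t, and both factors are bounded continuous (hence Lebesgue integrable) on the rectangle, so Fubini's theorem applies:
  integral_R f d(m x m) = (integral_a1^b1 s^2 ds) * (integral_a2^b2 t dt).
Inner integral in s: integral_{2}^{3} s^2 ds = (3^3 - 2^3)/3
  = 19/3.
Inner integral in t: integral_{-1}^{0} t dt = (0^2 - (-1)^2)/2
  = -1/2.
Product: (19/3) * (-1/2) = -19/6.

-19/6


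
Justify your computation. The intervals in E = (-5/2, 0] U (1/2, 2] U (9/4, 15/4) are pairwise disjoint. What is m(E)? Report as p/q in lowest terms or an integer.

For pairwise disjoint intervals, m(union_i I_i) = sum_i m(I_i),
and m is invariant under swapping open/closed endpoints (single points have measure 0).
So m(E) = sum_i (b_i - a_i).
  I_1 has length 0 - (-5/2) = 5/2.
  I_2 has length 2 - 1/2 = 3/2.
  I_3 has length 15/4 - 9/4 = 3/2.
Summing:
  m(E) = 5/2 + 3/2 + 3/2 = 11/2.

11/2


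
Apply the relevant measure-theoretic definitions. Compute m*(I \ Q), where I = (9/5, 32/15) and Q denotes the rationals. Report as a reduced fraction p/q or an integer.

The interval I = (9/5, 32/15) has m(I) = 32/15 - 9/5 = 1/3 (endpoints are measure-zero, so open/closed/half-open agree). Write I = (I cap Q) u (I \ Q). The rationals in I are countable, so m*(I cap Q) = 0 (cover each rational by intervals whose total length is arbitrarily small). By countable subadditivity m*(I) <= m*(I cap Q) + m*(I \ Q), hence m*(I \ Q) >= m(I) = 1/3. The reverse inequality m*(I \ Q) <= m*(I) = 1/3 is trivial since (I \ Q) is a subset of I. Therefore m*(I \ Q) = 1/3.

1/3


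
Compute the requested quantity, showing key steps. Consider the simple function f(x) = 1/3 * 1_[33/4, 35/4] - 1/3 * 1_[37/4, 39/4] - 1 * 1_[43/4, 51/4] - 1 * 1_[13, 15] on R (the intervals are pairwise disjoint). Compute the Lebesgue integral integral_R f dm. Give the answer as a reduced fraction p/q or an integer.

For a simple function f = sum_i c_i * 1_{A_i} with disjoint A_i,
  integral f dm = sum_i c_i * m(A_i).
Lengths of the A_i:
  m(A_1) = 35/4 - 33/4 = 1/2.
  m(A_2) = 39/4 - 37/4 = 1/2.
  m(A_3) = 51/4 - 43/4 = 2.
  m(A_4) = 15 - 13 = 2.
Contributions c_i * m(A_i):
  (1/3) * (1/2) = 1/6.
  (-1/3) * (1/2) = -1/6.
  (-1) * (2) = -2.
  (-1) * (2) = -2.
Total: 1/6 - 1/6 - 2 - 2 = -4.

-4


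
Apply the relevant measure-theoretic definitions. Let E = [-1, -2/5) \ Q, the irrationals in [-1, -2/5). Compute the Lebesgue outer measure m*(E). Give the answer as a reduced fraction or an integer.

The interval I = [-1, -2/5) has m(I) = -2/5 - (-1) = 3/5 (endpoints are measure-zero, so open/closed/half-open agree). Write I = (I cap Q) u (I \ Q). The rationals in I are countable, so m*(I cap Q) = 0 (cover each rational by intervals whose total length is arbitrarily small). By countable subadditivity m*(I) <= m*(I cap Q) + m*(I \ Q), hence m*(I \ Q) >= m(I) = 3/5. The reverse inequality m*(I \ Q) <= m*(I) = 3/5 is trivial since (I \ Q) is a subset of I. Therefore m*(I \ Q) = 3/5.

3/5


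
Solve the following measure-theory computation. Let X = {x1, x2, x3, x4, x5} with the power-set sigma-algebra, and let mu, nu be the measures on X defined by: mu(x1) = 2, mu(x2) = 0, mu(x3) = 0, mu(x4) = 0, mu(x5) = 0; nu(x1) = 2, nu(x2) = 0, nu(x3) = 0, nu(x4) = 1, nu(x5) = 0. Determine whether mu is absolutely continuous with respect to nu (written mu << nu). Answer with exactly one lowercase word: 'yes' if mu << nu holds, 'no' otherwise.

mu << nu means: every nu-null measurable set is also mu-null; equivalently, for every atom x, if nu({x}) = 0 then mu({x}) = 0.
Checking each atom:
  x1: nu = 2 > 0 -> no constraint.
  x2: nu = 0, mu = 0 -> consistent with mu << nu.
  x3: nu = 0, mu = 0 -> consistent with mu << nu.
  x4: nu = 1 > 0 -> no constraint.
  x5: nu = 0, mu = 0 -> consistent with mu << nu.
No atom violates the condition. Therefore mu << nu.

yes


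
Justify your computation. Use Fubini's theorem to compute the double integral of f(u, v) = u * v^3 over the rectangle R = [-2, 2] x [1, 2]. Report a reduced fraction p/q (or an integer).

f(u, v) is a tensor product of a function of u and a function of v, and both factors are bounded continuous (hence Lebesgue integrable) on the rectangle, so Fubini's theorem applies:
  integral_R f d(m x m) = (integral_a1^b1 u du) * (integral_a2^b2 v^3 dv).
Inner integral in u: integral_{-2}^{2} u du = (2^2 - (-2)^2)/2
  = 0.
Inner integral in v: integral_{1}^{2} v^3 dv = (2^4 - 1^4)/4
  = 15/4.
Product: (0) * (15/4) = 0.

0


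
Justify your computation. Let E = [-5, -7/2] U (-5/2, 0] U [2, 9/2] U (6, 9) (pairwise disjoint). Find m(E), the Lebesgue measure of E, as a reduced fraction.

For pairwise disjoint intervals, m(union_i I_i) = sum_i m(I_i),
and m is invariant under swapping open/closed endpoints (single points have measure 0).
So m(E) = sum_i (b_i - a_i).
  I_1 has length -7/2 - (-5) = 3/2.
  I_2 has length 0 - (-5/2) = 5/2.
  I_3 has length 9/2 - 2 = 5/2.
  I_4 has length 9 - 6 = 3.
Summing:
  m(E) = 3/2 + 5/2 + 5/2 + 3 = 19/2.

19/2


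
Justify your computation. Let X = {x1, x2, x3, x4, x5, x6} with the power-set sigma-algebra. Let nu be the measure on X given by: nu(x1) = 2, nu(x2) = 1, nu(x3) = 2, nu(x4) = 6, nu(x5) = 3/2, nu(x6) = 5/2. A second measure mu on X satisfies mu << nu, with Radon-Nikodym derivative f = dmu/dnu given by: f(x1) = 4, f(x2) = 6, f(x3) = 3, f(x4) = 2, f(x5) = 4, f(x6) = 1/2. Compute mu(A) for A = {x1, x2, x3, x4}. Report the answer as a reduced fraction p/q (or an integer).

By the defining property of the Radon-Nikodym derivative, for every measurable set A,
  mu(A) = integral_A f dnu.
Since nu is a discrete measure concentrated on the atoms of X, the integral over A reduces to the sum
  mu(A) = sum_{x in A} f(x) * nu({x}).
Computing each term:
  x1: f(x1) * nu(x1) = 4 * 2 = 8.
  x2: f(x2) * nu(x2) = 6 * 1 = 6.
  x3: f(x3) * nu(x3) = 3 * 2 = 6.
  x4: f(x4) * nu(x4) = 2 * 6 = 12.
Summing: mu(A) = 8 + 6 + 6 + 12 = 32.

32
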